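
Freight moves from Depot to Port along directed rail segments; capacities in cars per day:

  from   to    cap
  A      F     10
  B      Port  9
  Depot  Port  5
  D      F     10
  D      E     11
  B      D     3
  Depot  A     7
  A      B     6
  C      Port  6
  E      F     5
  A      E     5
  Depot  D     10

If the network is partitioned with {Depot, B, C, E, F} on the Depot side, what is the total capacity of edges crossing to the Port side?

40

Edges leaving {Depot, B, C, E, F}: Depot→A (7), Depot→D (10), Depot→Port (5), B→D (3), B→Port (9), C→Port (6).
Cut capacity = 7 + 10 + 5 + 3 + 9 + 6 = 40.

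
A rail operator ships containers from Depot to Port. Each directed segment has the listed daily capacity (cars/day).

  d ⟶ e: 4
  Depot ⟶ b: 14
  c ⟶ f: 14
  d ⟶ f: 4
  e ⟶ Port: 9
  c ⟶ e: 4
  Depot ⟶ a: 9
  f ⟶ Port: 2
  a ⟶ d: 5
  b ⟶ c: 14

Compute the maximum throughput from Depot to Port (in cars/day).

Augment Depot→a→d→e→Port: bottleneck 4, flow now 4.
Augment Depot→a→d→f→Port: bottleneck 1, flow now 5.
Augment Depot→b→c→e→Port: bottleneck 4, flow now 9.
Augment Depot→b→c→f→Port: bottleneck 1, flow now 10.
No augmenting path remains; maximum flow = 10.
In the residual graph, reachable from Depot: {Depot, a, b, c, d, f}.
Min-cut edges: c→e (4), d→e (4), f→Port (2); capacity 4 + 4 + 2 = 10.
This cut is saturated, so no flow can exceed 10.

10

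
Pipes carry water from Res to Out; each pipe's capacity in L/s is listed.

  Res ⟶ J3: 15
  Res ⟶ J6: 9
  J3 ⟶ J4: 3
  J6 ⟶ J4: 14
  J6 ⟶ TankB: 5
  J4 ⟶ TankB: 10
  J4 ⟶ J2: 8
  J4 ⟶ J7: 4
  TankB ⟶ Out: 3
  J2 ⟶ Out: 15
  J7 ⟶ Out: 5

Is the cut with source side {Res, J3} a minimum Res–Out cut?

Yes — it is a minimum cut (capacity 12).

Given cut capacity: 9 + 3 = 12.
Augment Res→J6→TankB→Out: bottleneck 3, flow now 3.
Augment Res→J3→J4→J2→Out: bottleneck 3, flow now 6.
Augment Res→J6→J4→J2→Out: bottleneck 5, flow now 11.
Augment Res→J6→J4→J7→Out: bottleneck 1, flow now 12.
No augmenting path remains; maximum flow = 12.
Cut capacity 12 equals the max flow, so it is a minimum cut.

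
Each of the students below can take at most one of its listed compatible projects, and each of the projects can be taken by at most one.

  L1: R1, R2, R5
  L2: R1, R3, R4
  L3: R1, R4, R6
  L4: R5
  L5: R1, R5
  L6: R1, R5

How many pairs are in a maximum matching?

Unit-capacity flow: source→left, listed edges, right→sink; max matching = max flow.
Augmenting path L1→R1 (+1); matched 1.
Augmenting path L2→R3 (+1); matched 2.
Augmenting path L3→R4 (+1); matched 3.
Augmenting path L4→R5 (+1); matched 4.
Augmenting path L5→R1→L1→R2 (+1); matched 5.
No augmenting path remains; maximum matching = 5.
König certificate: {L1, L2, L3, R1, R5} is a vertex cover of size 5 (every listed pair touches it), so no matching can be larger.

5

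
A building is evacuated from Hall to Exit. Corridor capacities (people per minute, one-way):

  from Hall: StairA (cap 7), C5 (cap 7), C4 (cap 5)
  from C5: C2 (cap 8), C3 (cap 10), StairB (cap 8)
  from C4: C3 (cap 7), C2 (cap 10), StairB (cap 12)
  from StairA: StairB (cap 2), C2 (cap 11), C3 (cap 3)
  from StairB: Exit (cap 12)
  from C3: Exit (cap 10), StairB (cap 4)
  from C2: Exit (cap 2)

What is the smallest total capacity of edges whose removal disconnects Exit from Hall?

Augment Hall→C5→StairB→Exit: bottleneck 7, flow now 7.
Augment Hall→C4→StairB→Exit: bottleneck 5, flow now 12.
Augment Hall→StairA→C3→Exit: bottleneck 3, flow now 15.
Augment Hall→StairA→C2→Exit: bottleneck 2, flow now 17.
Augment Hall→StairA→StairB→C5→C3→Exit: bottleneck 2, flow now 19. (uses reverse residual edge)
No augmenting path remains; maximum flow = 19.
By max-flow min-cut, the minimum cut capacity equals the max flow.
In the residual graph, reachable from Hall: {Hall}.
Min-cut edges: Hall→C5 (7), Hall→C4 (5), Hall→StairA (7); capacity 7 + 5 + 7 = 19.

19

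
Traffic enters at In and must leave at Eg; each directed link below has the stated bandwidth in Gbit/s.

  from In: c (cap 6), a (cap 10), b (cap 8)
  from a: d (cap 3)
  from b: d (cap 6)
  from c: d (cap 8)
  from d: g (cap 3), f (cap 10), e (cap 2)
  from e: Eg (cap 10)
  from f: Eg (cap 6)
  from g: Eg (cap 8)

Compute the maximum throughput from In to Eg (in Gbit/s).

11

Augment In→a→d→e→Eg: bottleneck 2, flow now 2.
Augment In→a→d→f→Eg: bottleneck 1, flow now 3.
Augment In→b→d→f→Eg: bottleneck 5, flow now 8.
Augment In→b→d→g→Eg: bottleneck 1, flow now 9.
Augment In→c→d→g→Eg: bottleneck 2, flow now 11.
No augmenting path remains; maximum flow = 11.
In the residual graph, reachable from In: {In, a, b, c, d, f}.
Min-cut edges: d→e (2), d→g (3), f→Eg (6); capacity 2 + 3 + 6 = 11.
This cut is saturated, so no flow can exceed 11.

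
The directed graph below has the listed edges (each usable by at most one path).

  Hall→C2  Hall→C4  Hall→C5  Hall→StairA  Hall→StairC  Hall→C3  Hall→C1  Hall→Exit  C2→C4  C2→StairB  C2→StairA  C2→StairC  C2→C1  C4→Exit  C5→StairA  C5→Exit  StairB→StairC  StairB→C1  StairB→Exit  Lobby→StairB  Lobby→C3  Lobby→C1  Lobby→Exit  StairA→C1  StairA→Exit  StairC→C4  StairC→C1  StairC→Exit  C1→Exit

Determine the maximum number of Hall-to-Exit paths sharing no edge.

Assign every edge capacity 1; by Menger, the answer equals the max flow.
Path Hall→Exit (+1); total 1.
Path Hall→C4→Exit (+1); total 2.
Path Hall→C5→Exit (+1); total 3.
Path Hall→StairA→Exit (+1); total 4.
Path Hall→StairC→Exit (+1); total 5.
Path Hall→C1→Exit (+1); total 6.
Path Hall→C2→StairB→Exit (+1); total 7.
No residual Hall→Exit path; max flow = 7.
Certifying cut of size 7: {Hall→C1, Hall→C2, Hall→C4, Hall→C5, Hall→Exit, Hall→StairA, Hall→StairC}.

7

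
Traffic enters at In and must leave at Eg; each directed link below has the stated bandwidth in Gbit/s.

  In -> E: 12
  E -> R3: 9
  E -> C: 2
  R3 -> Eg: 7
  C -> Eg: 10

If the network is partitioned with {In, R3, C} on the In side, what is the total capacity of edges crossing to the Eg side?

Edges leaving {In, R3, C}: In→E (12), R3→Eg (7), C→Eg (10).
Cut capacity = 12 + 7 + 10 = 29.

29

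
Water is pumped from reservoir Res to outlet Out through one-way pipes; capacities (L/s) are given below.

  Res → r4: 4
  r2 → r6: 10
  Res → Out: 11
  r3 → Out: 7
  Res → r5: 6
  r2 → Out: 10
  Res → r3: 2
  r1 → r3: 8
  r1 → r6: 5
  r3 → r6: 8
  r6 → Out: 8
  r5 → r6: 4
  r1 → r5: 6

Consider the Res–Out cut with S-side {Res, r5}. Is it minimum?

No — its capacity is 21, but the minimum cut has capacity 17.

Given cut capacity: 2 + 4 + 11 + 4 = 21.
Augment Res→Out: bottleneck 11, flow now 11.
Augment Res→r3→Out: bottleneck 2, flow now 13.
Augment Res→r5→r6→Out: bottleneck 4, flow now 17.
No augmenting path remains; maximum flow = 17.
In the residual graph, reachable from Res: {Res, r4, r5}.
Min-cut edges: Res→r3 (2), Res→Out (11), r5→r6 (4); capacity 2 + 11 + 4 = 17.
Cut capacity 21 exceeds the max flow 17, so it is not minimum.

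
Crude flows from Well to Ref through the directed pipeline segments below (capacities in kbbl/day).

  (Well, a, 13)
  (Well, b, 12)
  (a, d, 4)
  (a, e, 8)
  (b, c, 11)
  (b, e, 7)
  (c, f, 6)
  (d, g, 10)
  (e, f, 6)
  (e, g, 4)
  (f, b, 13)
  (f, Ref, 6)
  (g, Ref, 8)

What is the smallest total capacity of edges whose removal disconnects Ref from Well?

Augment Well→a→d→g→Ref: bottleneck 4, flow now 4.
Augment Well→a→e→f→Ref: bottleneck 6, flow now 10.
Augment Well→a→e→g→Ref: bottleneck 2, flow now 12.
Augment Well→b→e→g→Ref: bottleneck 2, flow now 14.
No augmenting path remains; maximum flow = 14.
By max-flow min-cut, the minimum cut capacity equals the max flow.
In the residual graph, reachable from Well: {Well, a, b, c, e, f}.
Min-cut edges: a→d (4), e→g (4), f→Ref (6); capacity 4 + 4 + 6 = 14.

14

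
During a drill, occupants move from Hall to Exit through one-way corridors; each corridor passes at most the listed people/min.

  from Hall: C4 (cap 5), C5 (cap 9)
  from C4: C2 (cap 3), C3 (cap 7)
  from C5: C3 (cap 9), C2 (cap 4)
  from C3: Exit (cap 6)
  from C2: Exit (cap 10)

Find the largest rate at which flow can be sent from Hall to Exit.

13

Augment Hall→C4→C3→Exit: bottleneck 5, flow now 5.
Augment Hall→C5→C3→Exit: bottleneck 1, flow now 6.
Augment Hall→C5→C2→Exit: bottleneck 4, flow now 10.
Augment Hall→C5→C3→C4→C2→Exit: bottleneck 3, flow now 13. (uses reverse residual edge)
No augmenting path remains; maximum flow = 13.
In the residual graph, reachable from Hall: {Hall, C4, C5, C3}.
Min-cut edges: C4→C2 (3), C5→C2 (4), C3→Exit (6); capacity 3 + 4 + 6 = 13.
This cut is saturated, so no flow can exceed 13.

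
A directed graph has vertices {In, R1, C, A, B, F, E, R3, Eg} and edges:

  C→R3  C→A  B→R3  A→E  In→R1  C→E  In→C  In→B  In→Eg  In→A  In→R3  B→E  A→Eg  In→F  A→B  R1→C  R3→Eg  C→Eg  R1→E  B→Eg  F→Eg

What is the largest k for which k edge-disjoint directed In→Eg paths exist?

6

Assign every edge capacity 1; by Menger, the answer equals the max flow.
Path In→Eg (+1); total 1.
Path In→C→Eg (+1); total 2.
Path In→A→Eg (+1); total 3.
Path In→B→Eg (+1); total 4.
Path In→F→Eg (+1); total 5.
Path In→R3→Eg (+1); total 6.
No residual In→Eg path; max flow = 6.
Certifying cut of size 6: {A→Eg, B→Eg, C→Eg, In→Eg, In→F, R3→Eg}.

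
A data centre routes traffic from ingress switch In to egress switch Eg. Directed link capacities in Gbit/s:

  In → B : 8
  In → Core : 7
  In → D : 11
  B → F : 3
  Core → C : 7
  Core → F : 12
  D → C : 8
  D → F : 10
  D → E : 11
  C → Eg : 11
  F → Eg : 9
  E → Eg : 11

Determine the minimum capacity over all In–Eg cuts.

21

Augment In→B→F→Eg: bottleneck 3, flow now 3.
Augment In→Core→C→Eg: bottleneck 7, flow now 10.
Augment In→D→C→Eg: bottleneck 4, flow now 14.
Augment In→D→F→Eg: bottleneck 6, flow now 20.
Augment In→D→E→Eg: bottleneck 1, flow now 21.
No augmenting path remains; maximum flow = 21.
By max-flow min-cut, the minimum cut capacity equals the max flow.
In the residual graph, reachable from In: {In, B}.
Min-cut edges: In→Core (7), In→D (11), B→F (3); capacity 7 + 11 + 3 = 21.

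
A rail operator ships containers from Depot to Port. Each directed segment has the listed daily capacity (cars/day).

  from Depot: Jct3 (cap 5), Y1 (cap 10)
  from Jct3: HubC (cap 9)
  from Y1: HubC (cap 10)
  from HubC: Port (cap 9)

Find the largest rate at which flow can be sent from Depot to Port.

Augment Depot→Jct3→HubC→Port: bottleneck 5, flow now 5.
Augment Depot→Y1→HubC→Port: bottleneck 4, flow now 9.
No augmenting path remains; maximum flow = 9.
In the residual graph, reachable from Depot: {Depot, Jct3, Y1, HubC}.
Min-cut edges: HubC→Port (9); capacity 9 = 9.
This cut is saturated, so no flow can exceed 9.

9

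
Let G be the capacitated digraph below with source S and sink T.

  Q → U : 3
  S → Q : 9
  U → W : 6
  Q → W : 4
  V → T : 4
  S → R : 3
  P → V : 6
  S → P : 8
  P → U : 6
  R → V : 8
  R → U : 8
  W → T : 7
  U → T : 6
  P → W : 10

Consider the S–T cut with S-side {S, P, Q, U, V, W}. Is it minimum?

Given cut capacity: 3 + 6 + 4 + 7 = 20.
Augment S→P→U→T: bottleneck 6, flow now 6.
Augment S→P→V→T: bottleneck 2, flow now 8.
Augment S→Q→W→T: bottleneck 4, flow now 12.
Augment S→R→V→T: bottleneck 2, flow now 14.
Augment S→Q→U→W→T: bottleneck 3, flow now 17.
No augmenting path remains; maximum flow = 17.
In the residual graph, reachable from S: {S, P, Q, R, U, V, W}.
Min-cut edges: U→T (6), V→T (4), W→T (7); capacity 6 + 4 + 7 = 17.
Cut capacity 20 exceeds the max flow 17, so it is not minimum.

No — its capacity is 20, but the minimum cut has capacity 17.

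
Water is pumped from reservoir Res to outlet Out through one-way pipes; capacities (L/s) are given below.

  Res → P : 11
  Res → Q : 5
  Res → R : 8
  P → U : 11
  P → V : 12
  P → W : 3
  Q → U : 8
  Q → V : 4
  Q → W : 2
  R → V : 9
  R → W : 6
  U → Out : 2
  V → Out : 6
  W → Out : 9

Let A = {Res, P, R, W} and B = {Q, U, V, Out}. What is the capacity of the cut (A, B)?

Edges leaving {Res, P, R, W}: Res→Q (5), P→U (11), P→V (12), R→V (9), W→Out (9).
Cut capacity = 5 + 11 + 12 + 9 + 9 = 46.

46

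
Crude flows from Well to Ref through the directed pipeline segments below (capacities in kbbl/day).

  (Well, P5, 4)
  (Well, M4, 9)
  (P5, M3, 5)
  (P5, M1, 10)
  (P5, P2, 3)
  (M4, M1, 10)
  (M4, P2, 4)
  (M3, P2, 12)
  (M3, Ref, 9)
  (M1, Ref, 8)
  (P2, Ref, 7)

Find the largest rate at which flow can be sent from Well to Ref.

Augment Well→P5→M3→Ref: bottleneck 4, flow now 4.
Augment Well→M4→M1→Ref: bottleneck 8, flow now 12.
Augment Well→M4→P2→Ref: bottleneck 1, flow now 13.
No augmenting path remains; maximum flow = 13.
In the residual graph, reachable from Well: {Well}.
Min-cut edges: Well→P5 (4), Well→M4 (9); capacity 4 + 9 = 13.
This cut is saturated, so no flow can exceed 13.

13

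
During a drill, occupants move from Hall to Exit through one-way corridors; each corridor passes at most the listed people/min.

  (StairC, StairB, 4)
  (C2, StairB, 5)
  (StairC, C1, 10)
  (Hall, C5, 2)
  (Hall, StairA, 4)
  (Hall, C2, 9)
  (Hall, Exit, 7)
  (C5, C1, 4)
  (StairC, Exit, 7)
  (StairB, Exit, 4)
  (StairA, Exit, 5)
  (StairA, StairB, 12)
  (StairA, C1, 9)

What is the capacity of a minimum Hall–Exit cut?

Augment Hall→Exit: bottleneck 7, flow now 7.
Augment Hall→StairA→Exit: bottleneck 4, flow now 11.
Augment Hall→C2→StairB→Exit: bottleneck 4, flow now 15.
No augmenting path remains; maximum flow = 15.
By max-flow min-cut, the minimum cut capacity equals the max flow.
In the residual graph, reachable from Hall: {Hall, C5, C2, StairB, C1}.
Min-cut edges: Hall→StairA (4), Hall→Exit (7), StairB→Exit (4); capacity 4 + 7 + 4 = 15.

15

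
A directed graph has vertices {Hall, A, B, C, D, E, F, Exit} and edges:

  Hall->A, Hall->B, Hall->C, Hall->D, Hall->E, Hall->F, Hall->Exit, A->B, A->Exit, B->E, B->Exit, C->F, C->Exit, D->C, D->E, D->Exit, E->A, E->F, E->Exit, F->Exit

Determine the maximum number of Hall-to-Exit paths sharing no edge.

Assign every edge capacity 1; by Menger, the answer equals the max flow.
Path Hall→Exit (+1); total 1.
Path Hall→A→Exit (+1); total 2.
Path Hall→B→Exit (+1); total 3.
Path Hall→C→Exit (+1); total 4.
Path Hall→D→Exit (+1); total 5.
Path Hall→E→Exit (+1); total 6.
Path Hall→F→Exit (+1); total 7.
No residual Hall→Exit path; max flow = 7.
Certifying cut of size 7: {Hall→A, Hall→B, Hall→C, Hall→D, Hall→E, Hall→Exit, Hall→F}.

7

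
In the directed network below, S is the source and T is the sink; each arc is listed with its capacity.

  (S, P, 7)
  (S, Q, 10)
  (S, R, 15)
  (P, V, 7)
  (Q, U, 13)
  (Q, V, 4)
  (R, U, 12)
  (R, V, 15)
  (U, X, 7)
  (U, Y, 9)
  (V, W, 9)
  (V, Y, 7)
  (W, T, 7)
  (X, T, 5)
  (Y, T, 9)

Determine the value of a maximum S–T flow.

21

Augment S→P→V→W→T: bottleneck 7, flow now 7.
Augment S→Q→U→X→T: bottleneck 5, flow now 12.
Augment S→Q→U→Y→T: bottleneck 5, flow now 17.
Augment S→R→U→Y→T: bottleneck 4, flow now 21.
No augmenting path remains; maximum flow = 21.
In the residual graph, reachable from S: {S, P, Q, R, U, V, W, X, Y}.
Min-cut edges: W→T (7), X→T (5), Y→T (9); capacity 7 + 5 + 9 = 21.
This cut is saturated, so no flow can exceed 21.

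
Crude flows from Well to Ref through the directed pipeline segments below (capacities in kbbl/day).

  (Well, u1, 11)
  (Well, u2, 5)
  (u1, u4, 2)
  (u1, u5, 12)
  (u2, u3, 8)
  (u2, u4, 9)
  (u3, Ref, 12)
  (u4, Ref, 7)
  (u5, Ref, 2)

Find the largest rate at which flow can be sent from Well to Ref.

Augment Well→u1→u4→Ref: bottleneck 2, flow now 2.
Augment Well→u1→u5→Ref: bottleneck 2, flow now 4.
Augment Well→u2→u3→Ref: bottleneck 5, flow now 9.
No augmenting path remains; maximum flow = 9.
In the residual graph, reachable from Well: {Well, u1, u5}.
Min-cut edges: Well→u2 (5), u1→u4 (2), u5→Ref (2); capacity 5 + 2 + 2 = 9.
This cut is saturated, so no flow can exceed 9.

9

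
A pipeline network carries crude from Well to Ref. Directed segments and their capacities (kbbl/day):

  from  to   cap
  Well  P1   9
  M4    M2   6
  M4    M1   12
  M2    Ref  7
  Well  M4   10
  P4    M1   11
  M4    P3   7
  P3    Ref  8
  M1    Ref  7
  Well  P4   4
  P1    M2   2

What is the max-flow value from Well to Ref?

Augment Well→M4→M2→Ref: bottleneck 6, flow now 6.
Augment Well→M4→M1→Ref: bottleneck 4, flow now 10.
Augment Well→P1→M2→Ref: bottleneck 1, flow now 11.
Augment Well→P4→M1→Ref: bottleneck 3, flow now 14.
Augment Well→P1→M2→M4→P3→Ref: bottleneck 1, flow now 15. (uses reverse residual edge)
Augment Well→P4→M1→M4→P3→Ref: bottleneck 1, flow now 16. (uses reverse residual edge)
No augmenting path remains; maximum flow = 16.
In the residual graph, reachable from Well: {Well, P1}.
Min-cut edges: Well→M4 (10), Well→P4 (4), P1→M2 (2); capacity 10 + 4 + 2 = 16.
This cut is saturated, so no flow can exceed 16.

16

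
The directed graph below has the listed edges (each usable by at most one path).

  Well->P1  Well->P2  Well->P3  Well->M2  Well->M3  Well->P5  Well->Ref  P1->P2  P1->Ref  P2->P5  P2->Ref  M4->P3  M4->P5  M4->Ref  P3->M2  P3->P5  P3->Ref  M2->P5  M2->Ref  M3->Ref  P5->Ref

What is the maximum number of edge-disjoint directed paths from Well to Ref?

7

Assign every edge capacity 1; by Menger, the answer equals the max flow.
Path Well→Ref (+1); total 1.
Path Well→P1→Ref (+1); total 2.
Path Well→P2→Ref (+1); total 3.
Path Well→P3→Ref (+1); total 4.
Path Well→M2→Ref (+1); total 5.
Path Well→M3→Ref (+1); total 6.
Path Well→P5→Ref (+1); total 7.
No residual Well→Ref path; max flow = 7.
Certifying cut of size 7: {Well→M2, Well→M3, Well→P1, Well→P2, Well→P3, Well→P5, Well→Ref}.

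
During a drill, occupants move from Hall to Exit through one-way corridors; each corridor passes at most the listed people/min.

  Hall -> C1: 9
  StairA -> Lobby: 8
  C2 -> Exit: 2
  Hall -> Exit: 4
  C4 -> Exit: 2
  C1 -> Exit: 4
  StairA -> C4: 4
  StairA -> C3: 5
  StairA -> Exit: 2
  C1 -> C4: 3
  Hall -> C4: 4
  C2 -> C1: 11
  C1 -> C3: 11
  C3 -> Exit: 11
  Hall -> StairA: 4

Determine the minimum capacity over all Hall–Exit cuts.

19

Augment Hall→Exit: bottleneck 4, flow now 4.
Augment Hall→StairA→Exit: bottleneck 2, flow now 6.
Augment Hall→C4→Exit: bottleneck 2, flow now 8.
Augment Hall→C1→Exit: bottleneck 4, flow now 12.
Augment Hall→StairA→C3→Exit: bottleneck 2, flow now 14.
Augment Hall→C1→C3→Exit: bottleneck 5, flow now 19.
No augmenting path remains; maximum flow = 19.
By max-flow min-cut, the minimum cut capacity equals the max flow.
In the residual graph, reachable from Hall: {Hall, C4}.
Min-cut edges: Hall→StairA (4), Hall→C1 (9), Hall→Exit (4), C4→Exit (2); capacity 4 + 9 + 4 + 2 = 19.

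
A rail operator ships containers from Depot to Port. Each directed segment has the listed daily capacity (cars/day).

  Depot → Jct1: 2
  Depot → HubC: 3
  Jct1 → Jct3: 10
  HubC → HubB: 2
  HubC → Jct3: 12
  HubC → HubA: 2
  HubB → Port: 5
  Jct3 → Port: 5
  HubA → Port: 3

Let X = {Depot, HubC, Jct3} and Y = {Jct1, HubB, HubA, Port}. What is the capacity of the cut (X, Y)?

11

Edges leaving {Depot, HubC, Jct3}: Depot→Jct1 (2), HubC→HubB (2), HubC→HubA (2), Jct3→Port (5).
Cut capacity = 2 + 2 + 2 + 5 = 11.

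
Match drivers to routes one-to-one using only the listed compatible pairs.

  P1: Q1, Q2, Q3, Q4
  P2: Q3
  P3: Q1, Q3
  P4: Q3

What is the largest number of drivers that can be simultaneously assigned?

Unit-capacity flow: source→left, listed edges, right→sink; max matching = max flow.
Augmenting path P1→Q1 (+1); matched 1.
Augmenting path P2→Q3 (+1); matched 2.
Augmenting path P3→Q1→P1→Q2 (+1); matched 3.
No augmenting path remains; maximum matching = 3.
König certificate: {P1, P3, Q3} is a vertex cover of size 3 (every listed pair touches it), so no matching can be larger.

3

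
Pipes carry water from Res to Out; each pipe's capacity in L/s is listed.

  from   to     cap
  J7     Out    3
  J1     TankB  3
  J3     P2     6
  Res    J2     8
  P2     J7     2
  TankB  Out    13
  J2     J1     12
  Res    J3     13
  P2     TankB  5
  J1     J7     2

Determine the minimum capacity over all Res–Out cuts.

11

Augment Res→J3→P2→TankB→Out: bottleneck 5, flow now 5.
Augment Res→J3→P2→J7→Out: bottleneck 1, flow now 6.
Augment Res→J2→J1→TankB→Out: bottleneck 3, flow now 9.
Augment Res→J2→J1→J7→Out: bottleneck 2, flow now 11.
No augmenting path remains; maximum flow = 11.
By max-flow min-cut, the minimum cut capacity equals the max flow.
In the residual graph, reachable from Res: {Res, J3, J2, J1}.
Min-cut edges: J3→P2 (6), J1→TankB (3), J1→J7 (2); capacity 6 + 3 + 2 = 11.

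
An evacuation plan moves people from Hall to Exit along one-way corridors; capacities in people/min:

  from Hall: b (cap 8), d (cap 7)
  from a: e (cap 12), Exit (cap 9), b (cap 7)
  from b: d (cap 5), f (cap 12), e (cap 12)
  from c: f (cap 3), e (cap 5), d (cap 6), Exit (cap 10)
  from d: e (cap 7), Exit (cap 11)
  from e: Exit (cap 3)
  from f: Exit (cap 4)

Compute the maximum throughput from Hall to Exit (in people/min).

Augment Hall→d→Exit: bottleneck 7, flow now 7.
Augment Hall→b→d→Exit: bottleneck 4, flow now 11.
Augment Hall→b→e→Exit: bottleneck 3, flow now 14.
Augment Hall→b→f→Exit: bottleneck 1, flow now 15.
No augmenting path remains; maximum flow = 15.
In the residual graph, reachable from Hall: {Hall}.
Min-cut edges: Hall→b (8), Hall→d (7); capacity 8 + 7 = 15.
This cut is saturated, so no flow can exceed 15.

15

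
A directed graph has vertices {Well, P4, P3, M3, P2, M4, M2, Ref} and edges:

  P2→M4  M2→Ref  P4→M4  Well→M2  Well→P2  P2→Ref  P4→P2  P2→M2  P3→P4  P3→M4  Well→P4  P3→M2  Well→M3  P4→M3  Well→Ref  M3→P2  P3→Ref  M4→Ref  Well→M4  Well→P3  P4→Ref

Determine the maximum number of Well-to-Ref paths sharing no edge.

Assign every edge capacity 1; by Menger, the answer equals the max flow.
Path Well→Ref (+1); total 1.
Path Well→P4→Ref (+1); total 2.
Path Well→P3→Ref (+1); total 3.
Path Well→P2→Ref (+1); total 4.
Path Well→M4→Ref (+1); total 5.
Path Well→M2→Ref (+1); total 6.
No residual Well→Ref path; max flow = 6.
Certifying cut of size 6: {M2→Ref, M4→Ref, P2→Ref, Well→P3, Well→P4, Well→Ref}.

6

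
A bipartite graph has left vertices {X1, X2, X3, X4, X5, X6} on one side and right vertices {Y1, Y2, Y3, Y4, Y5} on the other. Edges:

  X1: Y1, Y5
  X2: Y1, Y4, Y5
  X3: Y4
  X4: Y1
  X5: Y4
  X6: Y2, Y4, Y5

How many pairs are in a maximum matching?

4

Unit-capacity flow: source→left, listed edges, right→sink; max matching = max flow.
Augmenting path X1→Y1 (+1); matched 1.
Augmenting path X2→Y4 (+1); matched 2.
Augmenting path X6→Y2 (+1); matched 3.
Augmenting path X3→Y4→X2→Y5 (+1); matched 4.
No augmenting path remains; maximum matching = 4.
König certificate: {X6, Y1, Y4, Y5} is a vertex cover of size 4 (every listed pair touches it), so no matching can be larger.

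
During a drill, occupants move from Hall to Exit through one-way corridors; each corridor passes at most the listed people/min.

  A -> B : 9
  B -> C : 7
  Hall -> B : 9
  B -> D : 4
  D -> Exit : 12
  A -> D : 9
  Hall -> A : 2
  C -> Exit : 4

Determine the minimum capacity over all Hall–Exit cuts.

10

Augment Hall→A→D→Exit: bottleneck 2, flow now 2.
Augment Hall→B→C→Exit: bottleneck 4, flow now 6.
Augment Hall→B→D→Exit: bottleneck 4, flow now 10.
No augmenting path remains; maximum flow = 10.
By max-flow min-cut, the minimum cut capacity equals the max flow.
In the residual graph, reachable from Hall: {Hall, B, C}.
Min-cut edges: Hall→A (2), B→D (4), C→Exit (4); capacity 2 + 4 + 4 = 10.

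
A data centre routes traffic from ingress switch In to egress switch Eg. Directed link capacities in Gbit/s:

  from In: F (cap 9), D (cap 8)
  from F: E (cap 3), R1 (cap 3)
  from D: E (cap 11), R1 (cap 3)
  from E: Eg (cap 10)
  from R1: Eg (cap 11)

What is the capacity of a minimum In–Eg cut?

Augment In→F→E→Eg: bottleneck 3, flow now 3.
Augment In→F→R1→Eg: bottleneck 3, flow now 6.
Augment In→D→E→Eg: bottleneck 7, flow now 13.
Augment In→D→R1→Eg: bottleneck 1, flow now 14.
No augmenting path remains; maximum flow = 14.
By max-flow min-cut, the minimum cut capacity equals the max flow.
In the residual graph, reachable from In: {In, F}.
Min-cut edges: In→D (8), F→E (3), F→R1 (3); capacity 8 + 3 + 3 = 14.

14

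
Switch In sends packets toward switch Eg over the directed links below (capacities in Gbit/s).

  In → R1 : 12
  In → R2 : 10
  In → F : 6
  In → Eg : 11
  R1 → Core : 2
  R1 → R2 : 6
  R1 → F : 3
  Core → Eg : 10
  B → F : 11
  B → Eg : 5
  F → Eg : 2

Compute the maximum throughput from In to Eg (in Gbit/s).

Augment In→Eg: bottleneck 11, flow now 11.
Augment In→F→Eg: bottleneck 2, flow now 13.
Augment In→R1→Core→Eg: bottleneck 2, flow now 15.
No augmenting path remains; maximum flow = 15.
In the residual graph, reachable from In: {In, R1, R2, F}.
Min-cut edges: In→Eg (11), R1→Core (2), F→Eg (2); capacity 11 + 2 + 2 = 15.
This cut is saturated, so no flow can exceed 15.

15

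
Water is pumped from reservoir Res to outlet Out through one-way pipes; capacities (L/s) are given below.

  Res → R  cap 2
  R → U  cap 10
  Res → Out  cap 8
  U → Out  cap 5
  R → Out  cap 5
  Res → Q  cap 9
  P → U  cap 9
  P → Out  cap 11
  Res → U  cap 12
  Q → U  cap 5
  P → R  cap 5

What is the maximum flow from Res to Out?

15

Augment Res→Out: bottleneck 8, flow now 8.
Augment Res→R→Out: bottleneck 2, flow now 10.
Augment Res→U→Out: bottleneck 5, flow now 15.
No augmenting path remains; maximum flow = 15.
In the residual graph, reachable from Res: {Res, Q, U}.
Min-cut edges: Res→R (2), Res→Out (8), U→Out (5); capacity 2 + 8 + 5 = 15.
This cut is saturated, so no flow can exceed 15.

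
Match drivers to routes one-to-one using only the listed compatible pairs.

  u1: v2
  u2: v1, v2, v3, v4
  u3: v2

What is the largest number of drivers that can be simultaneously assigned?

Unit-capacity flow: source→left, listed edges, right→sink; max matching = max flow.
Augmenting path u1→v2 (+1); matched 1.
Augmenting path u2→v1 (+1); matched 2.
No augmenting path remains; maximum matching = 2.
König certificate: {u2, v2} is a vertex cover of size 2 (every listed pair touches it), so no matching can be larger.

2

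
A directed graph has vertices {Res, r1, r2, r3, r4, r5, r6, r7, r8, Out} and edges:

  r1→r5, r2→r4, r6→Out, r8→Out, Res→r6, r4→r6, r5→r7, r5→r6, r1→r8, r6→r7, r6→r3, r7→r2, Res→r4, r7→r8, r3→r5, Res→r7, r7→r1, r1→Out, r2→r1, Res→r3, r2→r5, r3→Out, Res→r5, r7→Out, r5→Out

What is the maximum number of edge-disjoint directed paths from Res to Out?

5

Assign every edge capacity 1; by Menger, the answer equals the max flow.
Path Res→r3→Out (+1); total 1.
Path Res→r5→Out (+1); total 2.
Path Res→r6→Out (+1); total 3.
Path Res→r7→Out (+1); total 4.
Path Res→r4→r6→r7→r1→Out (+1); total 5.
No residual Res→Out path; max flow = 5.
Certifying cut of size 5: {Res→r3, Res→r4, Res→r5, Res→r6, Res→r7}.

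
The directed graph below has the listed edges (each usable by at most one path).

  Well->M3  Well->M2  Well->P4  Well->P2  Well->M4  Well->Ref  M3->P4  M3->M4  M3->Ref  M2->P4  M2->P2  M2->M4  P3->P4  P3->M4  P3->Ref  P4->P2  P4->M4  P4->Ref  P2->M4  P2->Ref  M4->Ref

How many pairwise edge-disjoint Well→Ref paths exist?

5

Assign every edge capacity 1; by Menger, the answer equals the max flow.
Path Well→Ref (+1); total 1.
Path Well→M3→Ref (+1); total 2.
Path Well→P4→Ref (+1); total 3.
Path Well→P2→Ref (+1); total 4.
Path Well→M4→Ref (+1); total 5.
No residual Well→Ref path; max flow = 5.
Certifying cut of size 5: {M4→Ref, P2→Ref, P4→Ref, Well→M3, Well→Ref}.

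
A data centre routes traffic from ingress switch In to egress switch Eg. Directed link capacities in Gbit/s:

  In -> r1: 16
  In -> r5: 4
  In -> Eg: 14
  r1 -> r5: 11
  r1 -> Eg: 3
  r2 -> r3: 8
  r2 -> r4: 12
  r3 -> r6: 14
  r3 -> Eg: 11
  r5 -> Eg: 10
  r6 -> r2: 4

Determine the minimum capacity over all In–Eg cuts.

27

Augment In→Eg: bottleneck 14, flow now 14.
Augment In→r1→Eg: bottleneck 3, flow now 17.
Augment In→r5→Eg: bottleneck 4, flow now 21.
Augment In→r1→r5→Eg: bottleneck 6, flow now 27.
No augmenting path remains; maximum flow = 27.
By max-flow min-cut, the minimum cut capacity equals the max flow.
In the residual graph, reachable from In: {In, r1, r5}.
Min-cut edges: In→Eg (14), r1→Eg (3), r5→Eg (10); capacity 14 + 3 + 10 = 27.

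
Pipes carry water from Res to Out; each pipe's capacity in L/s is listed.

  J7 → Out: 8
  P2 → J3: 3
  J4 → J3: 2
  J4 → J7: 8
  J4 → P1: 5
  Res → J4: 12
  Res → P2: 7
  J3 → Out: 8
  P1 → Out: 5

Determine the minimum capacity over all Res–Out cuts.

15

Augment Res→J4→J7→Out: bottleneck 8, flow now 8.
Augment Res→J4→P1→Out: bottleneck 4, flow now 12.
Augment Res→P2→J3→Out: bottleneck 3, flow now 15.
No augmenting path remains; maximum flow = 15.
By max-flow min-cut, the minimum cut capacity equals the max flow.
In the residual graph, reachable from Res: {Res, P2}.
Min-cut edges: Res→J4 (12), P2→J3 (3); capacity 12 + 3 = 15.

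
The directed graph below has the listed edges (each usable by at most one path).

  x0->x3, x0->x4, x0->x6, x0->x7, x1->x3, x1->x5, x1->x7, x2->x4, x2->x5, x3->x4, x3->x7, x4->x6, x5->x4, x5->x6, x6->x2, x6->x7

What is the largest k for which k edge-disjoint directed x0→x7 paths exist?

3

Assign every edge capacity 1; by Menger, the answer equals the max flow.
Path x0→x7 (+1); total 1.
Path x0→x3→x7 (+1); total 2.
Path x0→x6→x7 (+1); total 3.
No residual x0→x7 path; max flow = 3.
Certifying cut of size 3: {x0→x3, x0→x7, x6→x7}.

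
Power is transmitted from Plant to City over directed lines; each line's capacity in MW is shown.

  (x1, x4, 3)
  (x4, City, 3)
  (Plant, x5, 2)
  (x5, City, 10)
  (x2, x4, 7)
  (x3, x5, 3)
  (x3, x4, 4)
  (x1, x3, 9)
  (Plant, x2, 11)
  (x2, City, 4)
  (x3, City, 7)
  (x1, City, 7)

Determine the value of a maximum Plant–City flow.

9

Augment Plant→x2→City: bottleneck 4, flow now 4.
Augment Plant→x5→City: bottleneck 2, flow now 6.
Augment Plant→x2→x4→City: bottleneck 3, flow now 9.
No augmenting path remains; maximum flow = 9.
In the residual graph, reachable from Plant: {Plant, x2, x4}.
Min-cut edges: Plant→x5 (2), x2→City (4), x4→City (3); capacity 2 + 4 + 3 = 9.
This cut is saturated, so no flow can exceed 9.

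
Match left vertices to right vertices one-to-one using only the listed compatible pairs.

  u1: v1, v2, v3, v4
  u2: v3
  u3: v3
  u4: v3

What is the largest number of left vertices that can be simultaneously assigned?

2

Unit-capacity flow: source→left, listed edges, right→sink; max matching = max flow.
Augmenting path u1→v1 (+1); matched 1.
Augmenting path u2→v3 (+1); matched 2.
No augmenting path remains; maximum matching = 2.
König certificate: {u1, v3} is a vertex cover of size 2 (every listed pair touches it), so no matching can be larger.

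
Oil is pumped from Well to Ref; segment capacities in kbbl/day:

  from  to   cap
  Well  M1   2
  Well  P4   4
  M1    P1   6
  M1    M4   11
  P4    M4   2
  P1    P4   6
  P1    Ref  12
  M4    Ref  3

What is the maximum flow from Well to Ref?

4

Augment Well→M1→P1→Ref: bottleneck 2, flow now 2.
Augment Well→P4→M4→Ref: bottleneck 2, flow now 4.
No augmenting path remains; maximum flow = 4.
In the residual graph, reachable from Well: {Well, P4}.
Min-cut edges: Well→M1 (2), P4→M4 (2); capacity 2 + 2 = 4.
This cut is saturated, so no flow can exceed 4.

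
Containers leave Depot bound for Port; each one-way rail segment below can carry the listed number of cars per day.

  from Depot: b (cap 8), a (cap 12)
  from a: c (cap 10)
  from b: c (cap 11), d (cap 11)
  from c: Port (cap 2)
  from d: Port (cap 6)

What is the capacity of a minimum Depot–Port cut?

8

Augment Depot→a→c→Port: bottleneck 2, flow now 2.
Augment Depot→b→d→Port: bottleneck 6, flow now 8.
No augmenting path remains; maximum flow = 8.
By max-flow min-cut, the minimum cut capacity equals the max flow.
In the residual graph, reachable from Depot: {Depot, a, b, c, d}.
Min-cut edges: c→Port (2), d→Port (6); capacity 2 + 6 = 8.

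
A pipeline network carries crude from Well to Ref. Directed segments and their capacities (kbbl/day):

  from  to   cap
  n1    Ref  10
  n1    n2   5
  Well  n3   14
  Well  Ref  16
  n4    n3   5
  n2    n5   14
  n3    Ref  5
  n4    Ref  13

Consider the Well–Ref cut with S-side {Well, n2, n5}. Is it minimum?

No — its capacity is 30, but the minimum cut has capacity 21.

Given cut capacity: 14 + 16 = 30.
Augment Well→Ref: bottleneck 16, flow now 16.
Augment Well→n3→Ref: bottleneck 5, flow now 21.
No augmenting path remains; maximum flow = 21.
In the residual graph, reachable from Well: {Well, n3}.
Min-cut edges: Well→Ref (16), n3→Ref (5); capacity 16 + 5 = 21.
Cut capacity 30 exceeds the max flow 21, so it is not minimum.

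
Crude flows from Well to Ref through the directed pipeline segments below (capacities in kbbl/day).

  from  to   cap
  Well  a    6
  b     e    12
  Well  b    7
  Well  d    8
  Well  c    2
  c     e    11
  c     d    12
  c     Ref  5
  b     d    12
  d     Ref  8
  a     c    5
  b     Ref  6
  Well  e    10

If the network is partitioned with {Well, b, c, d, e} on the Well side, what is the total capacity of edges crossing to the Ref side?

Edges leaving {Well, b, c, d, e}: Well→a (6), b→Ref (6), c→Ref (5), d→Ref (8).
Cut capacity = 6 + 6 + 5 + 8 = 25.

25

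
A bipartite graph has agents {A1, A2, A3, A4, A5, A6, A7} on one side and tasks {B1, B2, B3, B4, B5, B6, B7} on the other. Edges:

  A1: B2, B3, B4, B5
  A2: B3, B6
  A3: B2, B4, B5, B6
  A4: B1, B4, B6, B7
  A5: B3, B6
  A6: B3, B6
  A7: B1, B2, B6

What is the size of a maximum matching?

6

Unit-capacity flow: source→left, listed edges, right→sink; max matching = max flow.
Augmenting path A1→B2 (+1); matched 1.
Augmenting path A2→B3 (+1); matched 2.
Augmenting path A3→B4 (+1); matched 3.
Augmenting path A4→B1 (+1); matched 4.
Augmenting path A5→B6 (+1); matched 5.
Augmenting path A7→B1→A4→B7 (+1); matched 6.
No augmenting path remains; maximum matching = 6.
König certificate: {A1, A3, A4, A7, B3, B6} is a vertex cover of size 6 (every listed pair touches it), so no matching can be larger.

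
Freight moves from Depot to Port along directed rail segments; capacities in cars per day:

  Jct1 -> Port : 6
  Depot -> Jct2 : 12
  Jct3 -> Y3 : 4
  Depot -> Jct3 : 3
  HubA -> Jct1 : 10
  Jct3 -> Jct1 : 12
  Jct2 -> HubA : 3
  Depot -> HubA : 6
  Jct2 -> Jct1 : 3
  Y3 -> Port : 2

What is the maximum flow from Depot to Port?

8

Augment Depot→Jct3→Y3→Port: bottleneck 2, flow now 2.
Augment Depot→Jct3→Jct1→Port: bottleneck 1, flow now 3.
Augment Depot→Jct2→Jct1→Port: bottleneck 3, flow now 6.
Augment Depot→HubA→Jct1→Port: bottleneck 2, flow now 8.
No augmenting path remains; maximum flow = 8.
In the residual graph, reachable from Depot: {Depot, Jct3, Jct2, HubA, Y3, Jct1}.
Min-cut edges: Y3→Port (2), Jct1→Port (6); capacity 2 + 6 = 8.
This cut is saturated, so no flow can exceed 8.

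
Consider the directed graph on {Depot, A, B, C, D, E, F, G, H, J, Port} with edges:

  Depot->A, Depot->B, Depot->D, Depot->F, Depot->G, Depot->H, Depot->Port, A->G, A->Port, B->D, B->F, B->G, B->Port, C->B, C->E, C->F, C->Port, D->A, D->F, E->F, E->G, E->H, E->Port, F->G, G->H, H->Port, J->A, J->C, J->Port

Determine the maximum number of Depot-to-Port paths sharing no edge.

Assign every edge capacity 1; by Menger, the answer equals the max flow.
Path Depot→Port (+1); total 1.
Path Depot→A→Port (+1); total 2.
Path Depot→B→Port (+1); total 3.
Path Depot→H→Port (+1); total 4.
No residual Depot→Port path; max flow = 4.
Certifying cut of size 4: {A→Port, Depot→B, Depot→Port, H→Port}.

4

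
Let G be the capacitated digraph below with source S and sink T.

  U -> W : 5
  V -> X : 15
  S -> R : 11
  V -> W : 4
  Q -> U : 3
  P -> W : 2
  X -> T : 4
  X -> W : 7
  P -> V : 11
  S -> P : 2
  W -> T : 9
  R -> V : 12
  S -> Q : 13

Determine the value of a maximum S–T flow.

13

Augment S→P→W→T: bottleneck 2, flow now 2.
Augment S→Q→U→W→T: bottleneck 3, flow now 5.
Augment S→R→V→W→T: bottleneck 4, flow now 9.
Augment S→R→V→X→T: bottleneck 4, flow now 13.
No augmenting path remains; maximum flow = 13.
In the residual graph, reachable from S: {S, P, Q, R, U, V, W, X}.
Min-cut edges: W→T (9), X→T (4); capacity 9 + 4 = 13.
This cut is saturated, so no flow can exceed 13.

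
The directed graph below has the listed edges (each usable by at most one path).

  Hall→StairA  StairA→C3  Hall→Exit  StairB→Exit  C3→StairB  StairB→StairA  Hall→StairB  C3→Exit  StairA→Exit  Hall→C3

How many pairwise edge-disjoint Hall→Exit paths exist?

Assign every edge capacity 1; by Menger, the answer equals the max flow.
Path Hall→Exit (+1); total 1.
Path Hall→StairB→Exit (+1); total 2.
Path Hall→StairA→Exit (+1); total 3.
Path Hall→C3→Exit (+1); total 4.
No residual Hall→Exit path; max flow = 4.
Certifying cut of size 4: {Hall→C3, Hall→Exit, Hall→StairA, Hall→StairB}.

4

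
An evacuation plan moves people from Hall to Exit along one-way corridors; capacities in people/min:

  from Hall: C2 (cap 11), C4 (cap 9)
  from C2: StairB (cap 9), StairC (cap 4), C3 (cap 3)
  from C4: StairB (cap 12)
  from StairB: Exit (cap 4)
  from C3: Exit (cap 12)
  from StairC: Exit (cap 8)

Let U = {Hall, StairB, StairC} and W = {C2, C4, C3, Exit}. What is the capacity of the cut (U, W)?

Edges leaving {Hall, StairB, StairC}: Hall→C2 (11), Hall→C4 (9), StairB→Exit (4), StairC→Exit (8).
Cut capacity = 11 + 9 + 4 + 8 = 32.

32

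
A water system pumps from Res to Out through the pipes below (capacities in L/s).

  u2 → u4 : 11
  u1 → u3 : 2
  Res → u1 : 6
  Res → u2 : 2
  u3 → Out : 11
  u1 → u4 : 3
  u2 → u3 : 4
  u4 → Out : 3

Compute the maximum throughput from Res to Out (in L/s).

7

Augment Res→u1→u3→Out: bottleneck 2, flow now 2.
Augment Res→u1→u4→Out: bottleneck 3, flow now 5.
Augment Res→u2→u3→Out: bottleneck 2, flow now 7.
No augmenting path remains; maximum flow = 7.
In the residual graph, reachable from Res: {Res, u1}.
Min-cut edges: Res→u2 (2), u1→u3 (2), u1→u4 (3); capacity 2 + 2 + 3 = 7.
This cut is saturated, so no flow can exceed 7.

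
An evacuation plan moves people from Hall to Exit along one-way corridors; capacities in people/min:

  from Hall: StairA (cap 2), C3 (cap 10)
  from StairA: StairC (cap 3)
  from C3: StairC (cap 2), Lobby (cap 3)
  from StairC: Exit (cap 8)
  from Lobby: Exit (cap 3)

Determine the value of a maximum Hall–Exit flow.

7

Augment Hall→StairA→StairC→Exit: bottleneck 2, flow now 2.
Augment Hall→C3→StairC→Exit: bottleneck 2, flow now 4.
Augment Hall→C3→Lobby→Exit: bottleneck 3, flow now 7.
No augmenting path remains; maximum flow = 7.
In the residual graph, reachable from Hall: {Hall, C3}.
Min-cut edges: Hall→StairA (2), C3→StairC (2), C3→Lobby (3); capacity 2 + 2 + 3 = 7.
This cut is saturated, so no flow can exceed 7.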